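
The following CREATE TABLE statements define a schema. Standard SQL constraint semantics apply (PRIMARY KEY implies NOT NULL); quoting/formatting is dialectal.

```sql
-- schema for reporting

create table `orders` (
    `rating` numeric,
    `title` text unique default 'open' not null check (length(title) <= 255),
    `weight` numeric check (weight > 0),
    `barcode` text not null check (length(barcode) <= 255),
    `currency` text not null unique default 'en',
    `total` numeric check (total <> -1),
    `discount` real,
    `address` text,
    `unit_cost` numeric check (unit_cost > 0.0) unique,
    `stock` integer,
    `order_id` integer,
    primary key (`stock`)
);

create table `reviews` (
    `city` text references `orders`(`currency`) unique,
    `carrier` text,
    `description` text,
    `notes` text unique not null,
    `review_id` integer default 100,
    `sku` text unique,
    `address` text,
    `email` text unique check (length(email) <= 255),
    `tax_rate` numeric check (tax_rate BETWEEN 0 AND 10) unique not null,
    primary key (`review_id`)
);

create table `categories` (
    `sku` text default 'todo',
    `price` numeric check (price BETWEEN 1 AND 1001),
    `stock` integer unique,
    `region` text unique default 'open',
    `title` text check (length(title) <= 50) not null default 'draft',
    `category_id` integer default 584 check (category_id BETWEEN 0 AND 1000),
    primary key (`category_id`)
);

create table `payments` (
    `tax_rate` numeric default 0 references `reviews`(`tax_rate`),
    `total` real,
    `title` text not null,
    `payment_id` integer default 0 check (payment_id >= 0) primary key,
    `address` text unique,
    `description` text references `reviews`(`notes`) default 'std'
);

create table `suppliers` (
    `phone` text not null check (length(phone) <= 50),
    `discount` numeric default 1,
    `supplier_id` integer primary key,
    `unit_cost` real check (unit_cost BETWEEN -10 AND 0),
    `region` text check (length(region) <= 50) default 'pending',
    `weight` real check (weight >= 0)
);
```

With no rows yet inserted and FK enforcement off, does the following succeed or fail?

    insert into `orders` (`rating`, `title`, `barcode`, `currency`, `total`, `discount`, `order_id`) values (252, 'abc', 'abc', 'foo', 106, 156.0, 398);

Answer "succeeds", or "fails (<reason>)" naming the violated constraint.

stock is omitted from the column list and has no DEFAULT, so it would receive NULL.
But stock is part of the PRIMARY KEY (implied NOT NULL).

fails (NOT NULL on stock)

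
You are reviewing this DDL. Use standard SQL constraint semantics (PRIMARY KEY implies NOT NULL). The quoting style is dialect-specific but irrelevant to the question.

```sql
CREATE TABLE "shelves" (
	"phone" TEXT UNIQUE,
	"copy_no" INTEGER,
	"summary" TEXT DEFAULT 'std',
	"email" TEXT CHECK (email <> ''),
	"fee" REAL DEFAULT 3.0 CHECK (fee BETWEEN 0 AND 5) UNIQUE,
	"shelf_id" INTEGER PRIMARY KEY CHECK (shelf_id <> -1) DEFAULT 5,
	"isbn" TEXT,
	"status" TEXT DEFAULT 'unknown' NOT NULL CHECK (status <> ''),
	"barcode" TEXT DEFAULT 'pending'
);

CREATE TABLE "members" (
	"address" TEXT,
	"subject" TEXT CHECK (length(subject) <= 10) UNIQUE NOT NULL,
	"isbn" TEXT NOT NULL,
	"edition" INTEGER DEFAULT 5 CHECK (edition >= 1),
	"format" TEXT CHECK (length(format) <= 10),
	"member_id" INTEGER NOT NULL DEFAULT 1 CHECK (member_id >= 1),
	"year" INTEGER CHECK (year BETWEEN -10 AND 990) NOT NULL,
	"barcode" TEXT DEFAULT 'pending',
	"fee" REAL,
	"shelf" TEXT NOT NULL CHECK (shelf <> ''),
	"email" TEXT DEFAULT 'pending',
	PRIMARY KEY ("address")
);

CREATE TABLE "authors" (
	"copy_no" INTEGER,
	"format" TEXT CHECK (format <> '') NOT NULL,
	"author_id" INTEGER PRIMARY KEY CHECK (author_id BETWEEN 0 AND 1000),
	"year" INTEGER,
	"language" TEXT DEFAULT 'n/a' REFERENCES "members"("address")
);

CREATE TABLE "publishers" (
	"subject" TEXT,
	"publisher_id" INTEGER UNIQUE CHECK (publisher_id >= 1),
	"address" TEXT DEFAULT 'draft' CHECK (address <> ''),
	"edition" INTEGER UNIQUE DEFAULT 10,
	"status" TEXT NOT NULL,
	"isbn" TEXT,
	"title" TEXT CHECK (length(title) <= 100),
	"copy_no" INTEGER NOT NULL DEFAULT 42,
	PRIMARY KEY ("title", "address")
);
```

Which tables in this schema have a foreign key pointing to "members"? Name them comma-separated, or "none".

authors

- authors.language references members(address).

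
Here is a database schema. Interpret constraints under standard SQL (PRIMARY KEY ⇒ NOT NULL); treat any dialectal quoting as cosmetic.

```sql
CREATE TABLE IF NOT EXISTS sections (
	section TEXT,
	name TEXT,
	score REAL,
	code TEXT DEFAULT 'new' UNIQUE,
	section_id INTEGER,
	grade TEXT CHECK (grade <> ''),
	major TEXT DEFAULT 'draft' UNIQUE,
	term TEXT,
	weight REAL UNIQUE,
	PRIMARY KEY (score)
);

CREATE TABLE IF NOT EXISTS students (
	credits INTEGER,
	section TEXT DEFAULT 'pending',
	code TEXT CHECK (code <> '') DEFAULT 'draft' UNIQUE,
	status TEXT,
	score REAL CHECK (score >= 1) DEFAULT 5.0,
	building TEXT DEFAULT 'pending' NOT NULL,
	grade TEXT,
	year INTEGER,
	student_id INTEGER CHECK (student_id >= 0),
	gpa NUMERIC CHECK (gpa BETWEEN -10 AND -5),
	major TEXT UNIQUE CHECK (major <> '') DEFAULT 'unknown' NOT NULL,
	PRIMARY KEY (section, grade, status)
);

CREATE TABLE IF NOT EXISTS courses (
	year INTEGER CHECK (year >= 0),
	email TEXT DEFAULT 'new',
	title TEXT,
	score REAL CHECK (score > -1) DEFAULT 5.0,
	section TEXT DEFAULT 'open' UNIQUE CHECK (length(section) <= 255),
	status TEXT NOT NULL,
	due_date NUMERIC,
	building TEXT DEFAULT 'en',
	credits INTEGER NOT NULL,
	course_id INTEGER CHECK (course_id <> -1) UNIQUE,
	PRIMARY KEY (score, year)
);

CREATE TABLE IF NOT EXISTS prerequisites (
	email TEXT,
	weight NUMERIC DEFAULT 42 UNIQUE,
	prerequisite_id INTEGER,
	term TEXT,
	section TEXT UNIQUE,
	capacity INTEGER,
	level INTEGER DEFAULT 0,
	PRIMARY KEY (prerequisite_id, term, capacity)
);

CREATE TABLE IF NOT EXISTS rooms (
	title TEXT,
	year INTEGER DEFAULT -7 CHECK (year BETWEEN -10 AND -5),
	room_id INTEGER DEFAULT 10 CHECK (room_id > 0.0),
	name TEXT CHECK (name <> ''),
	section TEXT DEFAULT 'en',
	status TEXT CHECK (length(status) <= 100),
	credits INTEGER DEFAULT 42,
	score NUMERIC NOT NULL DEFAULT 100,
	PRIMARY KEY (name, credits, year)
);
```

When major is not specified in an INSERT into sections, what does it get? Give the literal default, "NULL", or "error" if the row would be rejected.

'draft'

major has an explicit DEFAULT 'draft'.
When the column is omitted from an INSERT, that default is used.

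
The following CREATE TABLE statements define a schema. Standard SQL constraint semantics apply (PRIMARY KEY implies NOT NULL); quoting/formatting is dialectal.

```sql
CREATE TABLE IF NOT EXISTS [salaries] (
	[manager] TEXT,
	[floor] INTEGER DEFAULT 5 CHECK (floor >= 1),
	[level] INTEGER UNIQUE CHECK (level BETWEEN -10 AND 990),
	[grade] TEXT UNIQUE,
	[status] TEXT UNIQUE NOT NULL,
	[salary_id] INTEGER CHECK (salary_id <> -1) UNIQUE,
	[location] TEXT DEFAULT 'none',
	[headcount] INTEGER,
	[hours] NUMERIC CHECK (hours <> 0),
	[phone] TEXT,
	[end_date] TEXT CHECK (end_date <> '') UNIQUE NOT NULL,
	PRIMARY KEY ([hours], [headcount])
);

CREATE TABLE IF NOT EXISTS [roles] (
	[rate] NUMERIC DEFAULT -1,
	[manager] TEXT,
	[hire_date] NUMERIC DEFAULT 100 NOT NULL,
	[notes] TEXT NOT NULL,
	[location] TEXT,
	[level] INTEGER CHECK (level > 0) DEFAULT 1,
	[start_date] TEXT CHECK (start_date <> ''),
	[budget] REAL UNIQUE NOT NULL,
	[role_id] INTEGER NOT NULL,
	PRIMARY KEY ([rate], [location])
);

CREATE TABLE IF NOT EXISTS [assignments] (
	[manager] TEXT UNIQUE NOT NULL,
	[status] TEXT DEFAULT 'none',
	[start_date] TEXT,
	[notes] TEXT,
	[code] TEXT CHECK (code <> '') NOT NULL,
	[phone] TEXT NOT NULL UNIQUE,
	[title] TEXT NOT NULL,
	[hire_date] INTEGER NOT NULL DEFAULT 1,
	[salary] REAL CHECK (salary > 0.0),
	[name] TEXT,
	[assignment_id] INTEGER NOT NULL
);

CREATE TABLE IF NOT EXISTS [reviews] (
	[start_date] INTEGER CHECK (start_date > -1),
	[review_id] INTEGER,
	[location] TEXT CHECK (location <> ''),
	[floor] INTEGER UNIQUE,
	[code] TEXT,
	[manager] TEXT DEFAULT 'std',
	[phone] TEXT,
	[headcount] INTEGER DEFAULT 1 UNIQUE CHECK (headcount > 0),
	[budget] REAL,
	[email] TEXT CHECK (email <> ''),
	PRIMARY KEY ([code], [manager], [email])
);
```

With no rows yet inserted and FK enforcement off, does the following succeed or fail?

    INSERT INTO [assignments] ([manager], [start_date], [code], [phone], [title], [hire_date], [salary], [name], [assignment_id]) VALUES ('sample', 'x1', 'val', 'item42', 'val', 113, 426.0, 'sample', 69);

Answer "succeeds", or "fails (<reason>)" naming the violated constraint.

NOT NULL columns: assignment_id is supplied; code is supplied; hire_date is supplied; manager is supplied; phone is supplied; title is supplied.
CHECK constraints: 'val' satisfies (code <> ''); 426.0 satisfies (salary > 0.0).
No constraint is violated.

succeeds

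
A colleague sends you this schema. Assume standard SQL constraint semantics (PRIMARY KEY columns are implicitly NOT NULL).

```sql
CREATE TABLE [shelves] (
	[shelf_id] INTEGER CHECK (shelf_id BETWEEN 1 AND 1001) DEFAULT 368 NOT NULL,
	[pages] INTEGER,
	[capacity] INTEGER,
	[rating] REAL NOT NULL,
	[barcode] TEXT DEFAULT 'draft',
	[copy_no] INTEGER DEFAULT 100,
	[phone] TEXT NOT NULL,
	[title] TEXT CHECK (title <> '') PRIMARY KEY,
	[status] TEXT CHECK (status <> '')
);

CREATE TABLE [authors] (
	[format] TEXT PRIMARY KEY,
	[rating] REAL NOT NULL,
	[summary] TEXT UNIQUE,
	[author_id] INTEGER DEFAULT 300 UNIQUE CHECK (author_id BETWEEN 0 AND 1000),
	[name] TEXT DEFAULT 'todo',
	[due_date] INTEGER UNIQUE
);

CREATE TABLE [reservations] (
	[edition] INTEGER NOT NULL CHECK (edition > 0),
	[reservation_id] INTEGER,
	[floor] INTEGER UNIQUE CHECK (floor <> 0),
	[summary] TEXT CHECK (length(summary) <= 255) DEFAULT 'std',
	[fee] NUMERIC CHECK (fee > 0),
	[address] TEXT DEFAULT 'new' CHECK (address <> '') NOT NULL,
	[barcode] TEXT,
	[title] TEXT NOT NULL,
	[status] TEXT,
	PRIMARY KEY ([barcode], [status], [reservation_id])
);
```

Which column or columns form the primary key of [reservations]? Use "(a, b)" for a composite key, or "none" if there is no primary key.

(barcode, status, reservation_id)

A table-level PRIMARY KEY clause names 3 columns: barcode, status, reservation_id.
This is a composite key — the combination is unique, not each column individually.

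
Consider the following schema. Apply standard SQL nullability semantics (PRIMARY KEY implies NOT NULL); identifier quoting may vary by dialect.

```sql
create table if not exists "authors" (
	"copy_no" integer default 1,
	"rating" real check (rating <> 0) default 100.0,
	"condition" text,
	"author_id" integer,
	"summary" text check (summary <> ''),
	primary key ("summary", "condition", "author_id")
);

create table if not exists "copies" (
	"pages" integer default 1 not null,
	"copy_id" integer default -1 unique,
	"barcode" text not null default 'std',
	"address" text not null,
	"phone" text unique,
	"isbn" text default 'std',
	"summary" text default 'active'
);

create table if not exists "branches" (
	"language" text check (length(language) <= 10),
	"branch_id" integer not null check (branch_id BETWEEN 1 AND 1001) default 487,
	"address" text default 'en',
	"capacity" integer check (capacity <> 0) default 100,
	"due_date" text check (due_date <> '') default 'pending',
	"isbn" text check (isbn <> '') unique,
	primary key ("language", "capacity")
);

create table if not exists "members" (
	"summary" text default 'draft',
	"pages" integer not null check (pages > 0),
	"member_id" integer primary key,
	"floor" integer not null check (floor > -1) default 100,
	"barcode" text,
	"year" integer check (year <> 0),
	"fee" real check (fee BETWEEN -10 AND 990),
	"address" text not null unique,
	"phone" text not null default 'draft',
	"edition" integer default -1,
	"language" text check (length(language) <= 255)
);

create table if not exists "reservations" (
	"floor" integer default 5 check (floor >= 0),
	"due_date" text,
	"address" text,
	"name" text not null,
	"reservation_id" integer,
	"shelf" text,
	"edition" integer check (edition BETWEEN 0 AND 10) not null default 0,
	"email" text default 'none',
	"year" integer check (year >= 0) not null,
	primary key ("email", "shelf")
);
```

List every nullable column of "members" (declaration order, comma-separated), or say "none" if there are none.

summary, barcode, year, fee, edition, language

- summary: DEFAULT only fills an omitted column; an explicit NULL is still allowed → nullable.
- pages: declared NOT NULL → not nullable.
- member_id: part of the PRIMARY KEY, which implies NOT NULL → not nullable.
- floor: declared NOT NULL → not nullable.
- barcode: no NOT NULL constraint applies → nullable.
- year: CHECK does not forbid NULL (a CHECK constraint passes when its expression is NULL) → nullable.
- fee: CHECK does not forbid NULL (a CHECK constraint passes when its expression is NULL) → nullable.
- address: declared NOT NULL → not nullable.
- phone: declared NOT NULL → not nullable.
- edition: DEFAULT only fills an omitted column; an explicit NULL is still allowed → nullable.
- language: CHECK does not forbid NULL (a CHECK constraint passes when its expression is NULL) → nullable.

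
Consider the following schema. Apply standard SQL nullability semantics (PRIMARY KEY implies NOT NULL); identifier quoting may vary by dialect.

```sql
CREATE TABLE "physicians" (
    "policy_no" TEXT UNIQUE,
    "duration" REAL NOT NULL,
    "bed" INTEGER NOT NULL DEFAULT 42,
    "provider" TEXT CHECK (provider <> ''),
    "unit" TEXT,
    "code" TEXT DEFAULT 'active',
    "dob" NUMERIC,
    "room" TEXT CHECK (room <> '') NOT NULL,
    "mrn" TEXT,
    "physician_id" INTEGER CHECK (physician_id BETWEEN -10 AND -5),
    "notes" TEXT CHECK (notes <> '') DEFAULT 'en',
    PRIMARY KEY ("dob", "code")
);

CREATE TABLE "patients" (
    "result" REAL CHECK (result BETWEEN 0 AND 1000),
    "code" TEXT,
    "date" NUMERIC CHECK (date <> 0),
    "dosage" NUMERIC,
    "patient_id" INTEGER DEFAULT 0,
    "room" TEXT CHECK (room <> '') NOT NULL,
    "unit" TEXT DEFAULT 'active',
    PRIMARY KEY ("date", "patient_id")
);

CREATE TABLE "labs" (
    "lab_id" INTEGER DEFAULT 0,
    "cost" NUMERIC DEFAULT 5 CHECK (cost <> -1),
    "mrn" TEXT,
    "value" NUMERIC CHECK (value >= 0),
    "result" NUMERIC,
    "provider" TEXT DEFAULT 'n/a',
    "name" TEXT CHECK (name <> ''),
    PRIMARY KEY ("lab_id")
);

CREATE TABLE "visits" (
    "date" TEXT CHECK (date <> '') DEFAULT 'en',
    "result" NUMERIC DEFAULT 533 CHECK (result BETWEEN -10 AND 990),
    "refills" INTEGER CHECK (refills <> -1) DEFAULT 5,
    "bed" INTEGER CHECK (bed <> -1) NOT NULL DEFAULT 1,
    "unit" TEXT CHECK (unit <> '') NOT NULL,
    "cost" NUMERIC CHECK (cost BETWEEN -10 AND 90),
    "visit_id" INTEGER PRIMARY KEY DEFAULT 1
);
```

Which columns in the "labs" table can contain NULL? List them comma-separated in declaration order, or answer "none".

cost, mrn, value, result, provider, name

- lab_id: part of the PRIMARY KEY, which implies NOT NULL → not nullable.
- cost: CHECK does not forbid NULL (a CHECK constraint passes when its expression is NULL) → nullable.
- mrn: no NOT NULL constraint applies → nullable.
- value: CHECK does not forbid NULL (a CHECK constraint passes when its expression is NULL) → nullable.
- result: no NOT NULL constraint applies → nullable.
- provider: DEFAULT only fills an omitted column; an explicit NULL is still allowed → nullable.
- name: CHECK does not forbid NULL (a CHECK constraint passes when its expression is NULL) → nullable.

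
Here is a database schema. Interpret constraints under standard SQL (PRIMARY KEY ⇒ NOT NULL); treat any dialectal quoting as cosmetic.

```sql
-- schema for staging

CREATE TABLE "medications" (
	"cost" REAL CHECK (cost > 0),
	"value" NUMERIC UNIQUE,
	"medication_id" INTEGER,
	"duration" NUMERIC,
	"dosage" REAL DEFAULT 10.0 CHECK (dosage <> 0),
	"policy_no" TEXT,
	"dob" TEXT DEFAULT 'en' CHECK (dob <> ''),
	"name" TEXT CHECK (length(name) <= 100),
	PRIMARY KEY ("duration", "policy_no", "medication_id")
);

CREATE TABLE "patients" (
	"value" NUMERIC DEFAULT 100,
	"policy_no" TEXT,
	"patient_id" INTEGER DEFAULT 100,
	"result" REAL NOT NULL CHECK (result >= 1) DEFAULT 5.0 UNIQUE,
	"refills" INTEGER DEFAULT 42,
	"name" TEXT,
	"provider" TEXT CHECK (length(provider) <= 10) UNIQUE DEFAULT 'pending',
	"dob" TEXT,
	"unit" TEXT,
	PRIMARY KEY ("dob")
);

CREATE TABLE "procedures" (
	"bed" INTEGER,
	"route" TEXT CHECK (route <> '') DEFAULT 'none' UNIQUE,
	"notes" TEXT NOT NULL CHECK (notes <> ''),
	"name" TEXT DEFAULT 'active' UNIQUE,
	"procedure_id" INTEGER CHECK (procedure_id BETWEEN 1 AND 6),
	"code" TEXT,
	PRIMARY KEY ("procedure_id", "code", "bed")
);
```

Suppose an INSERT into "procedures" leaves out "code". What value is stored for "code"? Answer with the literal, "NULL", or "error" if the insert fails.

code has no DEFAULT clause.
Omitting it would insert NULL, but it is part of the PRIMARY KEY, so the INSERT fails.

error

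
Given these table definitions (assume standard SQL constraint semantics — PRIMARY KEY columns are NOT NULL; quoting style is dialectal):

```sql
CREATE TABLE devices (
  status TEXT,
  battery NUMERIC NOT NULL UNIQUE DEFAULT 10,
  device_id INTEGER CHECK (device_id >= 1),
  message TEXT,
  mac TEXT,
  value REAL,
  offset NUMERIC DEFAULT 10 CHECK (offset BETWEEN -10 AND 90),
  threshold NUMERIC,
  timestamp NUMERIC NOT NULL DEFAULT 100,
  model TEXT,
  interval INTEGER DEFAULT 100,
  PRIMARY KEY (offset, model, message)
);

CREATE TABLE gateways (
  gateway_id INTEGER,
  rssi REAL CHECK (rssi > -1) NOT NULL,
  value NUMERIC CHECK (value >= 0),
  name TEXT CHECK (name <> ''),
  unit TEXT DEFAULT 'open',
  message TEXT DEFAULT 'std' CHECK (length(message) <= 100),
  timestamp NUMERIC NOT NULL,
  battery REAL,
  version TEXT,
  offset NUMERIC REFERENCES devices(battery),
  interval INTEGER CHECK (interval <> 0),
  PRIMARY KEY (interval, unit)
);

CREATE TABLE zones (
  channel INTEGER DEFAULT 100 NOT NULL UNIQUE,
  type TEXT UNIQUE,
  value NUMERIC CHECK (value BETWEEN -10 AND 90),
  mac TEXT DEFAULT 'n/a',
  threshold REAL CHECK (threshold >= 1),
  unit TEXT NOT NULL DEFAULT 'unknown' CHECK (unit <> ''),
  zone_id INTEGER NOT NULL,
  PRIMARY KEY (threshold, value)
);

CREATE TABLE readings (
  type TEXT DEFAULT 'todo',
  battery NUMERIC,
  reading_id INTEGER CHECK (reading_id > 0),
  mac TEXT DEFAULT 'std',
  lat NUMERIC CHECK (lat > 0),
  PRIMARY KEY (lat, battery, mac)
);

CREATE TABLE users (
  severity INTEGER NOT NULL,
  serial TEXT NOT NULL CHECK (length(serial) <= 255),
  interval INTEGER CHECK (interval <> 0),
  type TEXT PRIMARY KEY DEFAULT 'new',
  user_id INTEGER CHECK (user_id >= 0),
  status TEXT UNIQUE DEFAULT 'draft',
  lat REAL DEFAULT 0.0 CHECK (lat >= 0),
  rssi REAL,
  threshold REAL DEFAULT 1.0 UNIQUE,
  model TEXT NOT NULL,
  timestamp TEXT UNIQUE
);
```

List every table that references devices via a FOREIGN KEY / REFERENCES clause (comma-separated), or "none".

gateways

- gateways.offset references devices(battery).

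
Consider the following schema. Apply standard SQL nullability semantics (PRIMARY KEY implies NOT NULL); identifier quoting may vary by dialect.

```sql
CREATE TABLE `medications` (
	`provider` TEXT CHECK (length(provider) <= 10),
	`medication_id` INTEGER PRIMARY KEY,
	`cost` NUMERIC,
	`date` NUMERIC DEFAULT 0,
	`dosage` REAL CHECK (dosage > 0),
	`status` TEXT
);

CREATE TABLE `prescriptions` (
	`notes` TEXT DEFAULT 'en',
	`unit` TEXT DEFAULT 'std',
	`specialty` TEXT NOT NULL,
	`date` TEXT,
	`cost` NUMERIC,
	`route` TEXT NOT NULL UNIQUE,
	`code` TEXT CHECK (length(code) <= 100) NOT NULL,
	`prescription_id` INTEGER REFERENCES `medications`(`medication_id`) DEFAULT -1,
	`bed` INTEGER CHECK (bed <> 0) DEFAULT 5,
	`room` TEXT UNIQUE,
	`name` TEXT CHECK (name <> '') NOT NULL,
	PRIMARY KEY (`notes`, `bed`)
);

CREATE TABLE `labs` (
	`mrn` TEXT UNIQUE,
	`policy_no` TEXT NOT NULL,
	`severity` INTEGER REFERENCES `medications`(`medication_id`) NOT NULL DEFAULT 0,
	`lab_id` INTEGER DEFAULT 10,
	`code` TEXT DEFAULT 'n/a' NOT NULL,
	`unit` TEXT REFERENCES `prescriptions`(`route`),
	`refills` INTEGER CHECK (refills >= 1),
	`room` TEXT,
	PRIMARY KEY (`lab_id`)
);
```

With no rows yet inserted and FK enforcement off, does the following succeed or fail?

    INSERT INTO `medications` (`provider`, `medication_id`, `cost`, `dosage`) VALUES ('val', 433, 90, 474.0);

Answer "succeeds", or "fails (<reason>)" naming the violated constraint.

succeeds

NOT NULL columns: medication_id is supplied.
CHECK constraints: 'val' satisfies (length(provider) <= 10); 474.0 satisfies (dosage > 0).
No constraint is violated.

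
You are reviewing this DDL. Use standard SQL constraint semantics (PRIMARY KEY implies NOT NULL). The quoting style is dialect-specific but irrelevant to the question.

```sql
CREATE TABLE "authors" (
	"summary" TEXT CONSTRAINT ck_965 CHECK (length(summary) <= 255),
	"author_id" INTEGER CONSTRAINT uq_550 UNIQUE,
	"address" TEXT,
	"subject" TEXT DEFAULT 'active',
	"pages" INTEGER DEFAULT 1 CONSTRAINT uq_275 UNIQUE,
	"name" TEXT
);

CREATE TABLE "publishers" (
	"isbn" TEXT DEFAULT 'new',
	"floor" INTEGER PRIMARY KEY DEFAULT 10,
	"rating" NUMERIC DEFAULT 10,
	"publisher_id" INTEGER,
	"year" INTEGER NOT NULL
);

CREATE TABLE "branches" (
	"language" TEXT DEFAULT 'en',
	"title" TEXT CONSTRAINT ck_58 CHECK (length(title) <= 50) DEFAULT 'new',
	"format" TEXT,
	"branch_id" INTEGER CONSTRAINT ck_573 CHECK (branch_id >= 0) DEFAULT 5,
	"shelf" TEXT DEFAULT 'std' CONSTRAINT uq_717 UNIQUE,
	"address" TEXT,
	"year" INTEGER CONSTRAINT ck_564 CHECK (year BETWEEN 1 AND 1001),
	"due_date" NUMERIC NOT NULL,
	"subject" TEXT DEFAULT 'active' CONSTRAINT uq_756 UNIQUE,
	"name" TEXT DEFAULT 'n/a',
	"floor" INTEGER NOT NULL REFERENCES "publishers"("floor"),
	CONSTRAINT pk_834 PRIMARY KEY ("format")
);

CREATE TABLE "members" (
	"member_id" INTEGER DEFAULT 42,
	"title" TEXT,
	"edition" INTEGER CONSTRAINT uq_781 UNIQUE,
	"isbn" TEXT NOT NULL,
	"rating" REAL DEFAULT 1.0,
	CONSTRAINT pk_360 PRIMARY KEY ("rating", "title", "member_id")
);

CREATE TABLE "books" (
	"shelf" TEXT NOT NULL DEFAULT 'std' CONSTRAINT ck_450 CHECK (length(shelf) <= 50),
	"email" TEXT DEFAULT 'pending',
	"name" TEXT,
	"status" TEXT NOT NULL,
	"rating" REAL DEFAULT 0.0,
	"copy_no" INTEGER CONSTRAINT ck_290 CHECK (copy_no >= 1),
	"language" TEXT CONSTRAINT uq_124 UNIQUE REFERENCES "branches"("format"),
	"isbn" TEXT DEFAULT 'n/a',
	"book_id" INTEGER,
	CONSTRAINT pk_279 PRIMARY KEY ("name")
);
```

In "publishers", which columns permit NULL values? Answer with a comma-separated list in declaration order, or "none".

isbn, rating, publisher_id

- isbn: DEFAULT only fills an omitted column; an explicit NULL is still allowed → nullable.
- floor: part of the PRIMARY KEY, which implies NOT NULL → not nullable.
- rating: DEFAULT only fills an omitted column; an explicit NULL is still allowed → nullable.
- publisher_id: no NOT NULL constraint applies → nullable.
- year: declared NOT NULL → not nullable.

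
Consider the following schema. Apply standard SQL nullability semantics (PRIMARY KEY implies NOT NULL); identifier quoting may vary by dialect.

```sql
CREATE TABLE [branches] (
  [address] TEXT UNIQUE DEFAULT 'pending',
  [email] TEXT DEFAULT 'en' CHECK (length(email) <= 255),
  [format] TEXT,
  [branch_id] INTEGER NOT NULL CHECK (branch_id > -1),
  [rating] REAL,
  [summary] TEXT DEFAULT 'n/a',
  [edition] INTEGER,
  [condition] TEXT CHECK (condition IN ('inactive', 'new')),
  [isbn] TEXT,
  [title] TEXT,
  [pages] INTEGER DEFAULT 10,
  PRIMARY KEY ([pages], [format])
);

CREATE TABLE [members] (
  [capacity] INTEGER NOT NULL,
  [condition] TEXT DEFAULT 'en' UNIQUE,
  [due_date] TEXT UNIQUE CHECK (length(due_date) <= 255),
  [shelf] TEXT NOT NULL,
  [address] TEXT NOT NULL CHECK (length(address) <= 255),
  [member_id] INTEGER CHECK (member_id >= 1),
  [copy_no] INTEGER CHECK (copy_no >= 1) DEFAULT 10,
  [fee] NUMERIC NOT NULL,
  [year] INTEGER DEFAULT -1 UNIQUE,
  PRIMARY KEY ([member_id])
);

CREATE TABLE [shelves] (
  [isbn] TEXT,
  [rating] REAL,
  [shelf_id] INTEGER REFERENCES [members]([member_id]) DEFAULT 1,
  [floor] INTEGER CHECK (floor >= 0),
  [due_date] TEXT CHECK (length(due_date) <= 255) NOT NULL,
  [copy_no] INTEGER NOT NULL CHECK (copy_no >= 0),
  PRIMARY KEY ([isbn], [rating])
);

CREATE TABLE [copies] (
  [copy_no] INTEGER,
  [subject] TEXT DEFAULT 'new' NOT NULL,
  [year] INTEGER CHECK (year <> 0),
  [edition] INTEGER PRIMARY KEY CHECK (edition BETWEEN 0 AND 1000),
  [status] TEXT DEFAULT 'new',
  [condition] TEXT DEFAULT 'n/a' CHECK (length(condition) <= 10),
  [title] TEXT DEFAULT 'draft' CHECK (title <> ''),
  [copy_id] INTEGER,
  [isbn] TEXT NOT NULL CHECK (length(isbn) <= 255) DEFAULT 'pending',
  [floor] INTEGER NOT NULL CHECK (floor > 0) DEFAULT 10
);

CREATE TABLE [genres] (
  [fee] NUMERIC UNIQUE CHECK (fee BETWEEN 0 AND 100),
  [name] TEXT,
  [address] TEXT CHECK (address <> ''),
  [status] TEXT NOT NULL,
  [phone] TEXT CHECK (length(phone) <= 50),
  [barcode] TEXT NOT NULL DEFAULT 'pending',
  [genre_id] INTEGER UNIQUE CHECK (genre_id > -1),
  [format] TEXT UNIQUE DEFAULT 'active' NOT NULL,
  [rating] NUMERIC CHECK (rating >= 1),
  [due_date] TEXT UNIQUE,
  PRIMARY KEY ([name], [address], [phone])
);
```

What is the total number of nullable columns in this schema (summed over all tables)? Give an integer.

24

branches: 8 nullable (address, email, rating, summary, edition, condition, isbn, title — PK (pages, format) and explicit NOT NULL columns excluded).
members: 4 nullable (condition, due_date, copy_no, year — PK (member_id) and explicit NOT NULL columns excluded).
shelves: 2 nullable (shelf_id, floor — PK (isbn, rating) and explicit NOT NULL columns excluded).
copies: 6 nullable (copy_no, year, status, condition, title, copy_id — PK (edition) and explicit NOT NULL columns excluded).
genres: 4 nullable (fee, genre_id, rating, due_date — PK (name, address, phone) and explicit NOT NULL columns excluded).
Total: 8 + 4 + 2 + 6 + 4 = 24.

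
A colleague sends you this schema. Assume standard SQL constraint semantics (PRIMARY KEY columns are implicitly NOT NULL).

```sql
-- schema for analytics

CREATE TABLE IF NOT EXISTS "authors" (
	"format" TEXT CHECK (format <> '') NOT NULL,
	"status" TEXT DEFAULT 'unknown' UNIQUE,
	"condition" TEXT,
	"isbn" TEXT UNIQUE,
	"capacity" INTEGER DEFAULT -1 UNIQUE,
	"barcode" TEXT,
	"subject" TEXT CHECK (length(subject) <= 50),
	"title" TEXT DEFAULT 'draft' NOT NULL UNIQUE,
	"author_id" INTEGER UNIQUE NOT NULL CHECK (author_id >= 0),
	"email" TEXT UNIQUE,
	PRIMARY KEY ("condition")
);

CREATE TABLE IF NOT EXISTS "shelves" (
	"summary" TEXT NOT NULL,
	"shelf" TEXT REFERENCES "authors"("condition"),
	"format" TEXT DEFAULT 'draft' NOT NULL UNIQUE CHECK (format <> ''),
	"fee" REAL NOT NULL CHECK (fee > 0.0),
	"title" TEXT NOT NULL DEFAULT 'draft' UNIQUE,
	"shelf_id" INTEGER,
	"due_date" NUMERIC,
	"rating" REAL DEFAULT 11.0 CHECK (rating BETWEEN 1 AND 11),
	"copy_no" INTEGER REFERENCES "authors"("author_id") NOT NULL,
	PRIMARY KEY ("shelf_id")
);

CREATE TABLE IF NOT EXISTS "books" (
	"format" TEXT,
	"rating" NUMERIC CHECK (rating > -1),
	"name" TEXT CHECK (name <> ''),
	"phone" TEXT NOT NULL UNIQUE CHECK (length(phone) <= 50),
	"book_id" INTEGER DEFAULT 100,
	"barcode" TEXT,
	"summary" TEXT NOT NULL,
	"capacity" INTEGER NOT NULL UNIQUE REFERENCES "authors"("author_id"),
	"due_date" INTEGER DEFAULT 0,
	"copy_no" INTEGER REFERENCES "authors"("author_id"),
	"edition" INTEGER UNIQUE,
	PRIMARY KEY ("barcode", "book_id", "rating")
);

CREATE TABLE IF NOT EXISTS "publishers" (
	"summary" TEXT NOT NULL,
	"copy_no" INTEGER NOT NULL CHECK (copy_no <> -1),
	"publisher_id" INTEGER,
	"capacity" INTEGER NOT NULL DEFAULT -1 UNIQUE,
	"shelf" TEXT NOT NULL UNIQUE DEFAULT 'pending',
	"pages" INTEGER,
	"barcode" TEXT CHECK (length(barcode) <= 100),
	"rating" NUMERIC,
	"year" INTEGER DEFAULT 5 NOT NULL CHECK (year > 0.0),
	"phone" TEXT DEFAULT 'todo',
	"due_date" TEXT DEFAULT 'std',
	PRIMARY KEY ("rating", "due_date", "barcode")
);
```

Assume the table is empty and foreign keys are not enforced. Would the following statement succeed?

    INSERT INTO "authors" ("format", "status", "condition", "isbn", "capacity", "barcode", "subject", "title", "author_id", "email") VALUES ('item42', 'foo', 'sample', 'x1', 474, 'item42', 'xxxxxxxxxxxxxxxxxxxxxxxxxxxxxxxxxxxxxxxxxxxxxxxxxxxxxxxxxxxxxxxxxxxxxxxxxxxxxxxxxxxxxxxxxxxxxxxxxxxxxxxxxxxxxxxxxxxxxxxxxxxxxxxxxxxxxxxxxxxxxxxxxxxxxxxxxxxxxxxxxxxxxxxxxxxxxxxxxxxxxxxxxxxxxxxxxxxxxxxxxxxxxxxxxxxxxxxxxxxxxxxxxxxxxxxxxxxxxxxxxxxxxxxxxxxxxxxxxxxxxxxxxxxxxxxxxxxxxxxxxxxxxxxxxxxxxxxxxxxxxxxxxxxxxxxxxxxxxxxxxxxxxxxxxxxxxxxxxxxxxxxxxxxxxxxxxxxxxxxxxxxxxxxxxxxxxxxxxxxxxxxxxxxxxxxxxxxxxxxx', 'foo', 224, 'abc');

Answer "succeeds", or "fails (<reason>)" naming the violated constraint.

fails (CHECK on subject)

The value 'xxxxxxxxxxxxxxxxxxxxxxxxxxxxxxxxxxxxxxxxxxxxxxxxxxxxxxxxxxxxxxxxxxxxxxxxxxxxxxxxxxxxxxxxxxxxxxxxxxxxxxxxxxxxxxxxxxxxxxxxxxxxxxxxxxxxxxxxxxxxxxxxxxxxxxxxxxxxxxxxxxxxxxxxxxxxxxxxxxxxxxxxxxxxxxxxxxxxxxxxxxxxxxxxxxxxxxxxxxxxxxxxxxxxxxxxxxxxxxxxxxxxxxxxxxxxxxxxxxxxxxxxxxxxxxxxxxxxxxxxxxxxxxxxxxxxxxxxxxxxxxxxxxxxxxxxxxxxxxxxxxxxxxxxxxxxxxxxxxxxxxxxxxxxxxxxxxxxxxxxxxxxxxxxxxxxxxxxxxxxxxxxxxxxxxxxxxxxxxxx' for subject violates CHECK (length(subject) <= 50).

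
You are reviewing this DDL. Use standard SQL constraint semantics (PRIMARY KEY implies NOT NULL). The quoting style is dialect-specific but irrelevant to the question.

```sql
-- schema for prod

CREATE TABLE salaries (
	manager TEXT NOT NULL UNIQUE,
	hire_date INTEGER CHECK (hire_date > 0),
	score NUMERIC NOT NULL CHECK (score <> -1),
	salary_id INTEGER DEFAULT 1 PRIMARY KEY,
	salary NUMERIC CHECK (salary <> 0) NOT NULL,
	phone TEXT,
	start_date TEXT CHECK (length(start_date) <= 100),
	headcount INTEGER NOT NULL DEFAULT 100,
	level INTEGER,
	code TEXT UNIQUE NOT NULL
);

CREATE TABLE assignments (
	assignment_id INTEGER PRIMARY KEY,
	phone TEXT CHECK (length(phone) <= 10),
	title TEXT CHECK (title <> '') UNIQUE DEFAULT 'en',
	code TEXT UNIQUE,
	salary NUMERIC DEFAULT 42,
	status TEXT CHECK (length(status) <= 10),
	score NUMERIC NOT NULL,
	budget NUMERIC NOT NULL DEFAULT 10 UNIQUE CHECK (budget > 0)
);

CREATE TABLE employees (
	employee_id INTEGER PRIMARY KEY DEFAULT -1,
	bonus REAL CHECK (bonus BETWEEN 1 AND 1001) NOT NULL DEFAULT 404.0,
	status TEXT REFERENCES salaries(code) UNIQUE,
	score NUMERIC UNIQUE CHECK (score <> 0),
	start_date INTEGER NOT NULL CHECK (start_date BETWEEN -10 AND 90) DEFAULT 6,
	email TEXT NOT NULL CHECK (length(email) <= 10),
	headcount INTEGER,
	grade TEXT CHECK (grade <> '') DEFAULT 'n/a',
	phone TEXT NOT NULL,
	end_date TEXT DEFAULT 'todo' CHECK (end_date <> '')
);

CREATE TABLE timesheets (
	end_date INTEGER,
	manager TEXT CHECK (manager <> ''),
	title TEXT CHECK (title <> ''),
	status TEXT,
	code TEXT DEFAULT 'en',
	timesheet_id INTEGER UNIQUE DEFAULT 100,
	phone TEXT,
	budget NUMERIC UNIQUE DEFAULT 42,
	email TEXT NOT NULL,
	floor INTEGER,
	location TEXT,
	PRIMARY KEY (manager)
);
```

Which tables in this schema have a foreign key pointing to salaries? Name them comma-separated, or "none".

- employees.status references salaries(code).

employees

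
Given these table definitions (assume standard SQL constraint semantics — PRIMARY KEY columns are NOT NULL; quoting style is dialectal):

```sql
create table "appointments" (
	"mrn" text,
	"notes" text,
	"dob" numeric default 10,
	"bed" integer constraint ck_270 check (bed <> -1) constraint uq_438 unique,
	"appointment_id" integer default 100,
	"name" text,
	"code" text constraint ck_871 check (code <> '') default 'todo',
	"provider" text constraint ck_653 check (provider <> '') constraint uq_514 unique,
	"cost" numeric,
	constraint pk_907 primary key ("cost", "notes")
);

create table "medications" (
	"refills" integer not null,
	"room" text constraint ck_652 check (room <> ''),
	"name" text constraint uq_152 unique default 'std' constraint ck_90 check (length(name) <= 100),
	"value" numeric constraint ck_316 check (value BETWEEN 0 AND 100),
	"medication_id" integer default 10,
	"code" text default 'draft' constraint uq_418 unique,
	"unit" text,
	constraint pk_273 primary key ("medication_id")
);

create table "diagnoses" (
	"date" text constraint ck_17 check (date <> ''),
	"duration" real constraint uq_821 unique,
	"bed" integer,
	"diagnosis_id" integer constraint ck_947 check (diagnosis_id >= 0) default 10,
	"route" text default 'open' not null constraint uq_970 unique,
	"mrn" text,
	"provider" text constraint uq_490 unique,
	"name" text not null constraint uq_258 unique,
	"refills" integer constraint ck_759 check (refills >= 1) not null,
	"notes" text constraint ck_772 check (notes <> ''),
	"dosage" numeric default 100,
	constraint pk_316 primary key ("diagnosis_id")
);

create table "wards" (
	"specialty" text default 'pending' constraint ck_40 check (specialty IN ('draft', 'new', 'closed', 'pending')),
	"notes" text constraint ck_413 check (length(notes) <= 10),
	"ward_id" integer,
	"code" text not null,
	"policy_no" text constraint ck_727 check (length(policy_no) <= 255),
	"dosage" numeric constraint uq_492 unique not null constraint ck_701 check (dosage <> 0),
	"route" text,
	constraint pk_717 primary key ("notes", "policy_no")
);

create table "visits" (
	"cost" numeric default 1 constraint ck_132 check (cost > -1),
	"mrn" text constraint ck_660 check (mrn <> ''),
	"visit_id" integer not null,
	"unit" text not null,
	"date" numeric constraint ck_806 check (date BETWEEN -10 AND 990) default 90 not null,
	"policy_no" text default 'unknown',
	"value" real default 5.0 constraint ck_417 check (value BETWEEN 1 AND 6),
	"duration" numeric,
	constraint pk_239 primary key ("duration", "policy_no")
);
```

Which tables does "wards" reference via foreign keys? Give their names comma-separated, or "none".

none

No column in wards has a REFERENCES clause.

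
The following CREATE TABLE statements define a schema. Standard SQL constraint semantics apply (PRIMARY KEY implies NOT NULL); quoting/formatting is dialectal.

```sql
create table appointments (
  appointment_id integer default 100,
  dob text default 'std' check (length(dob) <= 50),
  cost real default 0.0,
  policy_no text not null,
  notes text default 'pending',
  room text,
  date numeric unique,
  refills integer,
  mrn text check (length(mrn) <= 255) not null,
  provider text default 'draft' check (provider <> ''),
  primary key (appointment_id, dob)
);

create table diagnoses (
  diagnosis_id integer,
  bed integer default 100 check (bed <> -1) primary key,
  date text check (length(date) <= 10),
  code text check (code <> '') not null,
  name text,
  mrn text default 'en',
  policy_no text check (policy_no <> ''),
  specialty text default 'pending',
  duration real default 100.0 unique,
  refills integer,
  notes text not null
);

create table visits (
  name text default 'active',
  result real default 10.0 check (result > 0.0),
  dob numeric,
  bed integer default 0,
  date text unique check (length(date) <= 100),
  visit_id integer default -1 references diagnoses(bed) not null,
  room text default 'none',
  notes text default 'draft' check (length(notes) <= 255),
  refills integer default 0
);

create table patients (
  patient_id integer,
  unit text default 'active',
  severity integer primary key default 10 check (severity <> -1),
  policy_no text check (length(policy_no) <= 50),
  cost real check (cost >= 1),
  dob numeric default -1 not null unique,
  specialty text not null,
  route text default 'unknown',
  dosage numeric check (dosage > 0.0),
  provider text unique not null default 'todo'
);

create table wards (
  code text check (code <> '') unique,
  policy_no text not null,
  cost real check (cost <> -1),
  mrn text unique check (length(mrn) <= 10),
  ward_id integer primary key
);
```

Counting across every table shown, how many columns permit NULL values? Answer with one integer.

31

appointments: 6 nullable (cost, notes, room, date, refills, provider — PK (appointment_id, dob) and explicit NOT NULL columns excluded).
diagnoses: 8 nullable (diagnosis_id, date, name, mrn, policy_no, specialty, duration, refills — PK (bed) and explicit NOT NULL columns excluded).
visits: 8 nullable (name, result, dob, bed, date, room, notes, refills — PK none and explicit NOT NULL columns excluded).
patients: 6 nullable (patient_id, unit, policy_no, cost, route, dosage — PK (severity) and explicit NOT NULL columns excluded).
wards: 3 nullable (code, cost, mrn — PK (ward_id) and explicit NOT NULL columns excluded).
Total: 6 + 8 + 8 + 6 + 3 = 31.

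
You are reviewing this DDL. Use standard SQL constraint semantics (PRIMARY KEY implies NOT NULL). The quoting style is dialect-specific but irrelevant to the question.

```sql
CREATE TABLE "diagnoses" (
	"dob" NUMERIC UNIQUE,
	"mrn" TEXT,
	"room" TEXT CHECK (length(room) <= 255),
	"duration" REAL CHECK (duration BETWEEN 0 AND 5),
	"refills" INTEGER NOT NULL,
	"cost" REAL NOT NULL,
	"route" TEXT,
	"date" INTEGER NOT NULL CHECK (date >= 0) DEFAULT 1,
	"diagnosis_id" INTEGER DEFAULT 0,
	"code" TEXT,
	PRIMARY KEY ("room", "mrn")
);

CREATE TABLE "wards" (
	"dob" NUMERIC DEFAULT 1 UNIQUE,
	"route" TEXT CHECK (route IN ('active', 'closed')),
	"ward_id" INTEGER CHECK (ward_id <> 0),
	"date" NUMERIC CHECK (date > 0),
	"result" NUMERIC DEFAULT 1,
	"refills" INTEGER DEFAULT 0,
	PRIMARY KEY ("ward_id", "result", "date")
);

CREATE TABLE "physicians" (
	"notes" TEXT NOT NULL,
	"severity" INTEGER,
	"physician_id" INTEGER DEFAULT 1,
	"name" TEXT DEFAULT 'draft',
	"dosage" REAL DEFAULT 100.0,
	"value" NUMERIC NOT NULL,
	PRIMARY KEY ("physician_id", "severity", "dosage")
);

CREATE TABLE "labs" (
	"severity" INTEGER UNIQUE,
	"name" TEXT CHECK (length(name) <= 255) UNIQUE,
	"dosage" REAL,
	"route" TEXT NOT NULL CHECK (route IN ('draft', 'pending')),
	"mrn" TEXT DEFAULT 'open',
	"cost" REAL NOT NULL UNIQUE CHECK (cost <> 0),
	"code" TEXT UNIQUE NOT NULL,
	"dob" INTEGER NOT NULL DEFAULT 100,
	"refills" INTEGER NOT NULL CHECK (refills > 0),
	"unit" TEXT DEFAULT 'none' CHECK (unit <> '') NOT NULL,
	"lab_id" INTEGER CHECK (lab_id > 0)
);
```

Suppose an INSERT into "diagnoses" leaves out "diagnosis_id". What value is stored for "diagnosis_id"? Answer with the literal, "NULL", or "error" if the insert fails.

0

diagnosis_id has an explicit DEFAULT 0.
When the column is omitted from an INSERT, that default is used.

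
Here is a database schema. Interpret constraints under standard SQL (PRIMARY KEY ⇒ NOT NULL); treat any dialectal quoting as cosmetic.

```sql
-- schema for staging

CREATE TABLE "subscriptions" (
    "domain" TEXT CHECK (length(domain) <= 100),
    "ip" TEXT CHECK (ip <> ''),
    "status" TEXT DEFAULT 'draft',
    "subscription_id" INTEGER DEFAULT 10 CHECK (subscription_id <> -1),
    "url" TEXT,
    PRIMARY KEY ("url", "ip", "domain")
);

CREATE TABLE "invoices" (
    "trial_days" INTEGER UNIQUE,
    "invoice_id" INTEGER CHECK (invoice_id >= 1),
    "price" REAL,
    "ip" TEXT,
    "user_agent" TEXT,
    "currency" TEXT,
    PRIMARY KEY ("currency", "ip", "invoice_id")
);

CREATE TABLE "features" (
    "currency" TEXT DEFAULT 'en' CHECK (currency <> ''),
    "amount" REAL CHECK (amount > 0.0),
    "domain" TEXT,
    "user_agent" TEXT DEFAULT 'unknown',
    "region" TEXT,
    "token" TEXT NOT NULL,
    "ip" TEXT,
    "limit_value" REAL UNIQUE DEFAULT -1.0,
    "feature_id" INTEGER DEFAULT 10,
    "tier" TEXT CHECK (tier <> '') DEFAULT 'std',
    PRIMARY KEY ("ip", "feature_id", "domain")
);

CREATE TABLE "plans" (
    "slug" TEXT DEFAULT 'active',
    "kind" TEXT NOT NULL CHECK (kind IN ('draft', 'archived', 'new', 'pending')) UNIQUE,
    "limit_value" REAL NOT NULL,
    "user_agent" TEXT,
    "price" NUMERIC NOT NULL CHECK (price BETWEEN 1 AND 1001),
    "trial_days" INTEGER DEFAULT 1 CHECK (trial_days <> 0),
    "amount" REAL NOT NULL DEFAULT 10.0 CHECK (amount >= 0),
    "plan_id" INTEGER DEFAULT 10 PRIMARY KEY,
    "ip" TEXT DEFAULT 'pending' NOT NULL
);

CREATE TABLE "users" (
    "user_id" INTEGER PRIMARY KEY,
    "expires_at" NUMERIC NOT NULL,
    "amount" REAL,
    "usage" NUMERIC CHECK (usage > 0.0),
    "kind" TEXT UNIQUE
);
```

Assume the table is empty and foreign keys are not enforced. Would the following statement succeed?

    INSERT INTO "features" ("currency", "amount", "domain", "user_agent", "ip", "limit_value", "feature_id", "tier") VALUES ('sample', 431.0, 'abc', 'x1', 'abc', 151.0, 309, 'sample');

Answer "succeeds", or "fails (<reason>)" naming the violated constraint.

fails (NOT NULL on token)

token is omitted from the column list and has no DEFAULT, so it would receive NULL.
But token is declared NOT NULL.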